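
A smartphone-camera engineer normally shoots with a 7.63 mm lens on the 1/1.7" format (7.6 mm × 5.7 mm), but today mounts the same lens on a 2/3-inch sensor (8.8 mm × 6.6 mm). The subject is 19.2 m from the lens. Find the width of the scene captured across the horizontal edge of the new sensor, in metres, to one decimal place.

The focal length stays 7.63 mm; the relevant sensor dimension is now w = 8.8 mm. Object distance dₒ = 19.2 m = 19200 mm.
Thin-lens field width W = w·(dₒ − f)/f = 8.8 × (19200 − 7.63)/7.63 ≈ 22135.368 mm = 22.1354 m.

22.1 m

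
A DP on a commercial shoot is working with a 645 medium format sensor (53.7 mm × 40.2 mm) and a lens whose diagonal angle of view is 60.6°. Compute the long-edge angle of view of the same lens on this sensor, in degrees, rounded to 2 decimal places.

Sensor diagonal = √(53.7² + 40.2²) = √4499.7300 ≈ 67.0800 mm.
From the diagonal AOV: f = 67.0800 / (2·tan(30.3°)) = 67.0800 / 1.16871 ≈ 57.3969 mm.
Long-edge AOV = 2·arctan(53.7 / (2 × 57.3969)) = 2·arctan(0.46780) ≈ 50.1400°.

50.14°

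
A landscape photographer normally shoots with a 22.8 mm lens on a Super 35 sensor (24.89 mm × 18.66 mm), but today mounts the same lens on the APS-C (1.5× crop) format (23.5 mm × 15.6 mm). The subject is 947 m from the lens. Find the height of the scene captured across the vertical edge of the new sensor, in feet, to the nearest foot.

The focal length stays 22.8 mm; the relevant sensor dimension is now h = 15.6 mm. Object distance dₒ = 947 m = 947000 mm.
Thin-lens field height W = h·(dₒ − f)/f = 15.6 × (947000 − 22.8)/22.8 ≈ 647931.768 mm = 647931.768/304.8 ft = 2125.76 ft.

2126 ft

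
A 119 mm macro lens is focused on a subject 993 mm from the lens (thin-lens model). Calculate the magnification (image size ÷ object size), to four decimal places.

Thin lens: 1/f = 1/dₒ + 1/dᵢ → 1/dᵢ = 1/119 − 1/993 = 0.0073963 mm⁻¹, so dᵢ ≈ 135.2025 mm.
Magnification m = dᵢ/dₒ = 135.2025/993 ≈ 0.13616.

0.1362×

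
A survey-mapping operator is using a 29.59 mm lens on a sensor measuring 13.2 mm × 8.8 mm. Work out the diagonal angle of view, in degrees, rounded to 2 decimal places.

30.01°

Sensor diagonal = √(13.2² + 8.8²) = √251.6800 ≈ 15.8644 mm.
Angle of view α = 2·arctan(d/2f) with d = 15.8644 mm and f = 29.59 mm.
d/2f = 0.26807; arctan(0.26807) ≈ 15.0065°, so α ≈ 30.0130°.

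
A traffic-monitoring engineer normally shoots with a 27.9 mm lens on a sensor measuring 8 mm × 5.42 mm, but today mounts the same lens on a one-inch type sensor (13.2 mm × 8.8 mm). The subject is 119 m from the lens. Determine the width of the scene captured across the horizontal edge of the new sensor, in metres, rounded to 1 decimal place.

56.3 m

The focal length stays 27.9 mm; the relevant sensor dimension is now w = 13.2 mm. Object distance dₒ = 119 m = 119000 mm.
Thin-lens field width W = w·(dₒ − f)/f = 13.2 × (119000 − 27.9)/27.9 ≈ 56287.875 mm = 56.2879 m.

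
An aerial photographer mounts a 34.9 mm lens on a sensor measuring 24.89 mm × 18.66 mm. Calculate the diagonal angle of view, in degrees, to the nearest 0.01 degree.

48.04°

Sensor diagonal = √(24.89² + 18.66²) = √967.7077 ≈ 31.1080 mm.
Angle of view α = 2·arctan(d/2f) with d = 31.1080 mm and f = 34.9 mm.
d/2f = 0.44567; arctan(0.44567) ≈ 24.0213°, so α ≈ 48.0425°.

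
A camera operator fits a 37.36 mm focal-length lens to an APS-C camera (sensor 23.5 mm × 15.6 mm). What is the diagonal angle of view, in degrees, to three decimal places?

41.363°

Sensor diagonal = √(23.5² + 15.6²) = √795.6100 ≈ 28.2066 mm.
Angle of view α = 2·arctan(d/2f) with d = 28.2066 mm and f = 37.36 mm.
d/2f = 0.37750; arctan(0.37750) ≈ 20.6814°, so α ≈ 41.3627°.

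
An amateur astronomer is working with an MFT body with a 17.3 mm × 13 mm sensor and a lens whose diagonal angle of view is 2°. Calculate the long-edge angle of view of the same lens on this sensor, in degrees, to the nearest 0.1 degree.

Sensor diagonal = √(17.3² + 13²) = √468.2900 ≈ 21.6400 mm.
From the diagonal AOV: f = 21.6400 / (2·tan(1°)) = 21.6400 / 0.03491 ≈ 619.8776 mm.
Long-edge AOV = 2·arctan(17.3 / (2 × 619.8776)) = 2·arctan(0.01395) ≈ 1.5989°.

1.6°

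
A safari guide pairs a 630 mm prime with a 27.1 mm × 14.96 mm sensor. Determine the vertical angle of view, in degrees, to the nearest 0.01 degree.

Angle of view α = 2·arctan(h/2f) with h = 14.96 mm and f = 630 mm.
h/2f = 0.01187; arctan(0.01187) ≈ 0.6802°, so α ≈ 1.3605°.

1.36°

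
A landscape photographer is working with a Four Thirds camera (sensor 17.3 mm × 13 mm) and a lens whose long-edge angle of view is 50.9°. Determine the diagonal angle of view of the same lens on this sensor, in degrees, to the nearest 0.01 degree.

61.53°

From the long-edge AOV: f = 17.3 / (2·tan(25.45°)) = 17.3 / 0.95181 ≈ 18.1759 mm.
Sensor diagonal = √(17.3² + 13²) = √468.2900 ≈ 21.6400 mm.
Diagonal AOV = 2·arctan(21.6400 / (2 × 18.1759)) = 2·arctan(0.59529) ≈ 61.5302°.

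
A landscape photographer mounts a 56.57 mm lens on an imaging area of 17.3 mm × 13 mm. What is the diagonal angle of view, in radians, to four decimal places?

Sensor diagonal = √(17.3² + 13²) = √468.2900 ≈ 21.6400 mm.
Angle of view α = 2·arctan(d/2f) with d = 21.6400 mm and f = 56.57 mm.
d/2f = 0.19127; arctan(0.19127) ≈ 0.1890 rad, so α ≈ 0.3780 rad.

0.3780 rad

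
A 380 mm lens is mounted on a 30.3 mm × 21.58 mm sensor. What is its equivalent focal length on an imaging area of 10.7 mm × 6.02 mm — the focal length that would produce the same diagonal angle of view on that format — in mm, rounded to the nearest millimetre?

125 mm

Sensor diagonal = √(30.3² + 21.58²) = √1383.7864 ≈ 37.1993 mm.
Sensor diagonal = √(10.7² + 6.02²) = √150.7304 ≈ 12.2772 mm.
Equal angle of view means equal diagonal/f ratio, so f₂ = f₁ · (diagonal₂/diagonal₁) = 380 × 12.2772/37.1993.
f₂ = 380 × 0.33004 ≈ 125.415 mm.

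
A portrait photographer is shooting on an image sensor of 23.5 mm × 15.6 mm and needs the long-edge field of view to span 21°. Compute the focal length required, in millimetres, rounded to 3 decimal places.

From α = 2·arctan(w/2f) we get f = w / (2·tan(α/2)).
With w = 23.5 mm and α/2 = 10.5°, tan(α/2) ≈ 0.18534, so f ≈ 23.5 / 0.37068 ≈ 63.3973 mm.

63.397 mm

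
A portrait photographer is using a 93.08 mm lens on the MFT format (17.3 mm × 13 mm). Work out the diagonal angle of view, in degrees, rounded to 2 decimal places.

Sensor diagonal = √(17.3² + 13²) = √468.2900 ≈ 21.6400 mm.
Angle of view α = 2·arctan(d/2f) with d = 21.6400 mm and f = 93.08 mm.
d/2f = 0.11624; arctan(0.11624) ≈ 6.6305°, so α ≈ 13.2611°.

13.26°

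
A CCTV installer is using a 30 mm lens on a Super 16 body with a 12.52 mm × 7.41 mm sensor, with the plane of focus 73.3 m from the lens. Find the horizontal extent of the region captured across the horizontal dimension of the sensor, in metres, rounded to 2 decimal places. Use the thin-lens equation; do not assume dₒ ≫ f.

30.58 m

dₒ: 73.3 m = 73300 mm.
Similar triangles through the lens centre give W/dₒ = w/dᵢ; with 1/f = 1/dₒ + 1/dᵢ this gives W = w·(dₒ − f)/f.
W = 12.52 mm × (73300 − 30) / 30 = 12.52 × 2442.3333 ≈ 30578.013 mm = 30.578 m.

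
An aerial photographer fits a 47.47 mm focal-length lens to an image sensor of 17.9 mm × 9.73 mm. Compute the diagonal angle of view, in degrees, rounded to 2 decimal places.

24.22°

Sensor diagonal = √(17.9² + 9.73²) = √415.0829 ≈ 20.3736 mm.
Angle of view α = 2·arctan(d/2f) with d = 20.3736 mm and f = 47.47 mm.
d/2f = 0.21459; arctan(0.21459) ≈ 12.1117°, so α ≈ 24.2233°.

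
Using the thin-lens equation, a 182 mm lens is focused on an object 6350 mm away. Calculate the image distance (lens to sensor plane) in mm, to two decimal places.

187.37 mm

1/dᵢ = 1/f − 1/dₒ = 1/182 − 1/6350 = 0.0053370 mm⁻¹.
dᵢ = 1/0.0053370 ≈ 187.3703 mm.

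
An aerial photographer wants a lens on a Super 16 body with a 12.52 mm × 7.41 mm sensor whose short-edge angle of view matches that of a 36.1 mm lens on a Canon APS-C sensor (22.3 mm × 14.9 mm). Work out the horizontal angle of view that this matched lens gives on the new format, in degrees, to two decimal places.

38.45°

Equal short-edge AOV ⇒ f₂ = f₁ · 7.41/14.9 = 36.1 × 0.49732 ≈ 17.9531 mm.
Horizontal AOV on the new format = 2·arctan(12.52 / (2 × 17.9531)) = 2·arctan(0.34869) ≈ 38.4460°.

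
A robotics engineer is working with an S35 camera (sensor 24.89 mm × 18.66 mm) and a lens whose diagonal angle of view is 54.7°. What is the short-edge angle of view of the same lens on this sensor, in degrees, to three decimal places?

Sensor diagonal = √(24.89² + 18.66²) = √967.7077 ≈ 31.1080 mm.
From the diagonal AOV: f = 31.1080 / (2·tan(27.35°)) = 31.1080 / 1.03449 ≈ 30.0709 mm.
Short-edge AOV = 2·arctan(18.66 / (2 × 30.0709)) = 2·arctan(0.31027) ≈ 34.4747°.

34.475°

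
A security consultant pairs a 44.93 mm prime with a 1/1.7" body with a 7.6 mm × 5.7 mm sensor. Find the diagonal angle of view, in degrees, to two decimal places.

12.07°

Sensor diagonal = √(7.6² + 5.7²) = √90.2500 ≈ 9.5000 mm.
Angle of view α = 2·arctan(d/2f) with d = 9.5000 mm and f = 44.93 mm.
d/2f = 0.10572; arctan(0.10572) ≈ 6.0349°, so α ≈ 12.0698°.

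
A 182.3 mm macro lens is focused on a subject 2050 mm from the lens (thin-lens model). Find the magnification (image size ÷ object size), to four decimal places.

0.0976×

Thin lens: 1/f = 1/dₒ + 1/dᵢ → 1/dᵢ = 1/182.3 − 1/2050 = 0.0049977 mm⁻¹, so dᵢ ≈ 200.0937 mm.
Magnification m = dᵢ/dₒ = 200.0937/2050 ≈ 0.09761.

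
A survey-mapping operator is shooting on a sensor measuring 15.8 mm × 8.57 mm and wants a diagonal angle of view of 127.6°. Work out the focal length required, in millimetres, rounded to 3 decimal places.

4.422 mm

Sensor diagonal = √(15.8² + 8.57²) = √323.0849 ≈ 17.9746 mm.
From α = 2·arctan(d/2f) we get f = d / (2·tan(α/2)).
With d = 17.9746 mm and α/2 = 63.8°, tan(α/2) ≈ 2.03227, so f ≈ 17.9746 / 4.06454 ≈ 4.4223 mm.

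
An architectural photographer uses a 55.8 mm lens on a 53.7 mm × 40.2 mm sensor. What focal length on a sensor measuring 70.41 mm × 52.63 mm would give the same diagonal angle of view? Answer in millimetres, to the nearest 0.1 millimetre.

Sensor diagonal = √(53.7² + 40.2²) = √4499.7300 ≈ 67.0800 mm.
Sensor diagonal = √(70.41² + 52.63²) = √7727.4850 ≈ 87.9061 mm.
Equal angle of view means equal diagonal/f ratio, so f₂ = f₁ · (diagonal₂/diagonal₁) = 55.8 × 87.9061/67.0800.
f₂ = 55.8 × 1.31047 ≈ 73.124 mm.

73.1 mm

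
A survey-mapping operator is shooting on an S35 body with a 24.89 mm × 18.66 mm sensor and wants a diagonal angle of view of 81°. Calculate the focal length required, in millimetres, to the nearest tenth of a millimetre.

18.2 mm

Sensor diagonal = √(24.89² + 18.66²) = √967.7077 ≈ 31.1080 mm.
From α = 2·arctan(d/2f) we get f = d / (2·tan(α/2)).
With d = 31.1080 mm and α/2 = 40.5°, tan(α/2) ≈ 0.85408, so f ≈ 31.1080 / 1.70816 ≈ 18.2114 mm.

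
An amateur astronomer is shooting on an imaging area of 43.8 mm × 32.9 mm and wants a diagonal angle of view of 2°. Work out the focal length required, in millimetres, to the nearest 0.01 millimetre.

Sensor diagonal = √(43.8² + 32.9²) = √3000.8500 ≈ 54.7800 mm.
From α = 2·arctan(d/2f) we get f = d / (2·tan(α/2)).
With d = 54.7800 mm and α/2 = 1°, tan(α/2) ≈ 0.01746, so f ≈ 54.7800 / 0.03491 ≈ 1569.1725 mm.

1569.17 mm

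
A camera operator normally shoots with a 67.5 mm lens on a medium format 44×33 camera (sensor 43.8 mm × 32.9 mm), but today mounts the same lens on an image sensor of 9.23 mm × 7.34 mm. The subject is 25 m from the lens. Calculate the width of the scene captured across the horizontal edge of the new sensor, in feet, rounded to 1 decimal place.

The focal length stays 67.5 mm; the relevant sensor dimension is now w = 9.23 mm. Object distance dₒ = 25 m = 25000 mm.
Thin-lens field width W = w·(dₒ − f)/f = 9.23 × (25000 − 67.5)/67.5 ≈ 3409.289 mm = 3409.289/304.8 ft = 11.1853 ft.

11.2 ft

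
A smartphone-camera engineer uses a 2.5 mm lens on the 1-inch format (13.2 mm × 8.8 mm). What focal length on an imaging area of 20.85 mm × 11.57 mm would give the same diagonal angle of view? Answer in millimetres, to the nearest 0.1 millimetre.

3.8 mm

Sensor diagonal = √(13.2² + 8.8²) = √251.6800 ≈ 15.8644 mm.
Sensor diagonal = √(20.85² + 11.57²) = √568.5874 ≈ 23.8451 mm.
Equal angle of view means equal diagonal/f ratio, so f₂ = f₁ · (diagonal₂/diagonal₁) = 2.5 × 23.8451/15.8644.
f₂ = 2.5 × 1.50305 ≈ 3.758 mm.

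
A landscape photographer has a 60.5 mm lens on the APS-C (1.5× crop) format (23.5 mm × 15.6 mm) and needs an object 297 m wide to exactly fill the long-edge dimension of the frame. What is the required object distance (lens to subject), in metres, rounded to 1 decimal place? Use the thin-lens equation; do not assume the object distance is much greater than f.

764.7 m

W: 297 m = 297000 mm.
Magnification m = w/W = dᵢ/dₒ; combined with 1/f = 1/dₒ + 1/dᵢ this gives dₒ = f·(1 + W/w).
dₒ = 60.5 mm × (1 + 297000/23.5) = 60.5 × 12639.2979 ≈ 764677.521 mm = 764.678 m.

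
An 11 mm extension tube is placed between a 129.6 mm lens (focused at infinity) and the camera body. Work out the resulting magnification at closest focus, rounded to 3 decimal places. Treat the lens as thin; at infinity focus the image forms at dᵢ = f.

The tube moves the image plane from f to f + e, so dᵢ = 129.6 + 11 = 140.6 mm. Focus is achieved when 1/f = 1/dₒ + 1/dᵢ, giving dₒ = 1/(1/f − 1/(f+e)).
Magnification m = dᵢ/dₒ = (f+e)·(1/f − 1/(f+e)) = e/f = 11/129.6 ≈ 0.0849.

0.085×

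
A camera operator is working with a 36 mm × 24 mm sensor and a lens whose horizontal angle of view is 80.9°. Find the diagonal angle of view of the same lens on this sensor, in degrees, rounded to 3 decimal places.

From the horizontal AOV: f = 36 / (2·tan(40.45°)) = 36 / 1.70515 ≈ 21.1126 mm.
Sensor diagonal = √(36² + 24²) = √1872.0000 ≈ 43.2666 mm.
Diagonal AOV = 2·arctan(43.2666 / (2 × 21.1126)) = 2·arctan(1.02466) ≈ 91.3959°.

91.396°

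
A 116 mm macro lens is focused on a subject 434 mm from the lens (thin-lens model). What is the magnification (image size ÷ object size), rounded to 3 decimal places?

Thin lens: 1/f = 1/dₒ + 1/dᵢ → 1/dᵢ = 1/116 − 1/434 = 0.0063165 mm⁻¹, so dᵢ ≈ 158.3145 mm.
Magnification m = dᵢ/dₒ = 158.3145/434 ≈ 0.36478.

0.365×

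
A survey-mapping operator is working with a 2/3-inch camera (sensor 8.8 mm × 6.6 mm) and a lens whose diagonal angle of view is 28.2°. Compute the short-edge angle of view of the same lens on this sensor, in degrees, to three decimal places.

Sensor diagonal = √(8.8² + 6.6²) = √121.0000 ≈ 11.0000 mm.
From the diagonal AOV: f = 11.0000 / (2·tan(14.1°)) = 11.0000 / 0.50237 ≈ 21.8964 mm.
Short-edge AOV = 2·arctan(6.6 / (2 × 21.8964)) = 2·arctan(0.15071) ≈ 17.1410°.

17.141°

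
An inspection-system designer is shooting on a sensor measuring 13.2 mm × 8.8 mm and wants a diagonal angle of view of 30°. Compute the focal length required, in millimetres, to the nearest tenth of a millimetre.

Sensor diagonal = √(13.2² + 8.8²) = √251.6800 ≈ 15.8644 mm.
From α = 2·arctan(d/2f) we get f = d / (2·tan(α/2)).
With d = 15.8644 mm and α/2 = 15°, tan(α/2) ≈ 0.26795, so f ≈ 15.8644 / 0.53590 ≈ 29.6034 mm.

29.6 mm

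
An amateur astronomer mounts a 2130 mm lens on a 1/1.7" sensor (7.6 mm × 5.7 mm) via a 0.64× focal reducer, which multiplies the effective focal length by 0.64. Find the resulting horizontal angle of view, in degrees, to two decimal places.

Effective focal length f = 2130 × 0.64 = 1363.2 mm.
α = 2·arctan(7.6 / (2 × 1363.2)) = 2·arctan(0.00279) ≈ 0.3194°.

0.32°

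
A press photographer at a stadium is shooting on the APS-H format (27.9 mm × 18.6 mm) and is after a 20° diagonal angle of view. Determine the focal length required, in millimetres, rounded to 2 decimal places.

Sensor diagonal = √(27.9² + 18.6²) = √1124.3700 ≈ 33.5316 mm.
From α = 2·arctan(d/2f) we get f = d / (2·tan(α/2)).
With d = 33.5316 mm and α/2 = 10°, tan(α/2) ≈ 0.17633, so f ≈ 33.5316 / 0.35265 ≈ 95.0837 mm.

95.08 mm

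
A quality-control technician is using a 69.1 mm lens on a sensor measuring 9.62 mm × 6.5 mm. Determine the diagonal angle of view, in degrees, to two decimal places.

Sensor diagonal = √(9.62² + 6.5²) = √134.7944 ≈ 11.6101 mm.
Angle of view α = 2·arctan(d/2f) with d = 11.6101 mm and f = 69.1 mm.
d/2f = 0.08401; arctan(0.08401) ≈ 4.8021°, so α ≈ 9.6042°.

9.60°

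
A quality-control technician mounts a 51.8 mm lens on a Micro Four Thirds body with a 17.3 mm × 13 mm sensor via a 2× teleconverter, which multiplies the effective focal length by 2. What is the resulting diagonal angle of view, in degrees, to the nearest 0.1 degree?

11.9°

Effective focal length f = 51.8 × 2 = 103.6 mm.
Sensor diagonal = √(17.3² + 13²) = √468.2900 ≈ 21.6400 mm.
α = 2·arctan(21.640 / (2 × 103.6)) = 2·arctan(0.10444) ≈ 11.9247°.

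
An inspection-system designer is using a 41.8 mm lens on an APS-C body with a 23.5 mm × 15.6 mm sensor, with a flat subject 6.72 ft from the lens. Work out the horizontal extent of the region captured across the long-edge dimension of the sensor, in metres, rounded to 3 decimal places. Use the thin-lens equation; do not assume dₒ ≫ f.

dₒ: 6.72 ft × 304.8 mm/ft = 2048.26 mm.
Similar triangles through the lens centre give W/dₒ = w/dᵢ; with 1/f = 1/dₒ + 1/dᵢ this gives W = w·(dₒ − f)/f.
W = 23.5 mm × (2048.26 − 41.8) / 41.8 = 23.5 × 48.0013 ≈ 1128.031 mm = 1.12803 m.

1.128 m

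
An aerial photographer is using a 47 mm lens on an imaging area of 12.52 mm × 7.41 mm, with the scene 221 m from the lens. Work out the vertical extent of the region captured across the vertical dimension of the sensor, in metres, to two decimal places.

34.84 m

dₒ: 221 m = 221000 mm.
Similar triangles through the lens centre give W/dₒ = h/dᵢ; with 1/f = 1/dₒ + 1/dᵢ this gives W = h·(dₒ − f)/f.
W = 7.41 mm × (221000 − 47) / 47 = 7.41 × 4701.1277 ≈ 34835.356 mm = 34.8354 m.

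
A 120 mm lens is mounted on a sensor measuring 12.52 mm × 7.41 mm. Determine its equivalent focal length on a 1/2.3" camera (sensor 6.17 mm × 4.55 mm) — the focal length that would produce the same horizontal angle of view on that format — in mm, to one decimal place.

Equal angle of view means equal width/f ratio, so f₂ = f₁ · (width₂/width₁) = 120 × 6.17/12.52.
f₂ = 120 × 0.49281 ≈ 59.137 mm.

59.1 mm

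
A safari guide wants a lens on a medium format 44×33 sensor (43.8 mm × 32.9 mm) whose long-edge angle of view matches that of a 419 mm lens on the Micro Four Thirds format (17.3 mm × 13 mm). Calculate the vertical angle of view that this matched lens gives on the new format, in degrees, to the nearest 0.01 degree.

1.78°

Equal long-edge AOV ⇒ f₂ = f₁ · 43.8/17.3 = 419 × 2.53179 ≈ 1060.8208 mm.
Vertical AOV on the new format = 2·arctan(32.9 / (2 × 1060.8208)) = 2·arctan(0.01551) ≈ 1.7768°.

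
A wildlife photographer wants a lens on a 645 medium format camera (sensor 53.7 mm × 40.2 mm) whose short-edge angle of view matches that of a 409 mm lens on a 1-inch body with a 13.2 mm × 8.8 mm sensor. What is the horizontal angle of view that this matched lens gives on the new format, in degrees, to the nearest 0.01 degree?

Equal short-edge AOV ⇒ f₂ = f₁ · 40.2/8.8 = 409 × 4.56818 ≈ 1868.3864 mm.
Horizontal AOV on the new format = 2·arctan(53.7 / (2 × 1868.3864)) = 2·arctan(0.01437) ≈ 1.6466°.

1.65°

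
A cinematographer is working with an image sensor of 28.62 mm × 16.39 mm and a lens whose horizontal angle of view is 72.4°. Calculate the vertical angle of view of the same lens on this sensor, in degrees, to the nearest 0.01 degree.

45.48°

From the horizontal AOV: f = 28.62 / (2·tan(36.2°)) = 28.62 / 1.46378 ≈ 19.5521 mm.
Vertical AOV = 2·arctan(16.39 / (2 × 19.5521)) = 2·arctan(0.41914) ≈ 45.4806°.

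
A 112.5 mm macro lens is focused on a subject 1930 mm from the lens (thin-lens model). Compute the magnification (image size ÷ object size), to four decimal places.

Thin lens: 1/f = 1/dₒ + 1/dᵢ → 1/dᵢ = 1/112.5 − 1/1930 = 0.0083708 mm⁻¹, so dᵢ ≈ 119.4635 mm.
Magnification m = dᵢ/dₒ = 119.4635/1930 ≈ 0.06190.

0.0619×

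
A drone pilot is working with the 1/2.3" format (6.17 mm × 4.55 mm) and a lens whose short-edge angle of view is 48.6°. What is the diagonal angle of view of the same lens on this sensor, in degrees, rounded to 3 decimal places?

From the short-edge AOV: f = 4.55 / (2·tan(24.3°)) = 4.55 / 0.90303 ≈ 5.0386 mm.
Sensor diagonal = √(6.17² + 4.55²) = √58.7714 ≈ 7.6663 mm.
Diagonal AOV = 2·arctan(7.6663 / (2 × 5.0386)) = 2·arctan(0.76076) ≈ 74.5246°.

74.525°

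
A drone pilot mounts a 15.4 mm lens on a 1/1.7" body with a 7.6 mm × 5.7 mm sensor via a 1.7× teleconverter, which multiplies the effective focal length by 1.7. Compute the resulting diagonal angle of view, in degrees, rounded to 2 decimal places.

20.57°

Effective focal length f = 15.4 × 1.7 = 26.18 mm.
Sensor diagonal = √(7.6² + 5.7²) = √90.2500 ≈ 9.5000 mm.
α = 2·arctan(9.500 / (2 × 26.18)) = 2·arctan(0.18144) ≈ 20.5673°.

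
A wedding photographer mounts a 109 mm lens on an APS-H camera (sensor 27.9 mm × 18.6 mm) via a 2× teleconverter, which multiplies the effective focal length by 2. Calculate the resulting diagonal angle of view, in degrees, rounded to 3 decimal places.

8.796°

Effective focal length f = 109 × 2 = 218 mm.
Sensor diagonal = √(27.9² + 18.6²) = √1124.3700 ≈ 33.5316 mm.
α = 2·arctan(33.532 / (2 × 218)) = 2·arctan(0.07691) ≈ 8.7956°.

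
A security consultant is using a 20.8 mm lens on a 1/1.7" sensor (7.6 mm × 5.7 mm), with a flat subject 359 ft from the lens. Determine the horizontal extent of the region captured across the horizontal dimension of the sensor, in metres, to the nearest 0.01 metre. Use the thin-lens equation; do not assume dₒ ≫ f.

dₒ: 359 ft × 304.8 mm/ft = 109423.20 mm.
Similar triangles through the lens centre give W/dₒ = w/dᵢ; with 1/f = 1/dₒ + 1/dᵢ this gives W = w·(dₒ − f)/f.
W = 7.6 mm × (109423 − 20.8) / 20.8 = 7.6 × 5259.7306 ≈ 39973.953 mm = 39.974 m.

39.97 m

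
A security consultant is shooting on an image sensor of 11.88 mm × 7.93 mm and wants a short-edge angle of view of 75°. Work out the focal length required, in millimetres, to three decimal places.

From α = 2·arctan(h/2f) we get f = h / (2·tan(α/2)).
With h = 7.93 mm and α/2 = 37.5°, tan(α/2) ≈ 0.76733, so f ≈ 7.93 / 1.53465 ≈ 5.1673 mm.

5.167 mm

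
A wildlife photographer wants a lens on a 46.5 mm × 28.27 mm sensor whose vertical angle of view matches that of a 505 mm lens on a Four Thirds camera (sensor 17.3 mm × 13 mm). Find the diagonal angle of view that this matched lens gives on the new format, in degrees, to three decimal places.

2.839°

Equal vertical AOV ⇒ f₂ = f₁ · 28.27/13 = 505 × 2.17462 ≈ 1098.1808 mm.
Sensor diagonal = √(46.5² + 28.27²) = √2961.4429 ≈ 54.4191 mm.
Diagonal AOV on the new format = 2·arctan(54.4191 / (2 × 1098.1808)) = 2·arctan(0.02478) ≈ 2.8386°.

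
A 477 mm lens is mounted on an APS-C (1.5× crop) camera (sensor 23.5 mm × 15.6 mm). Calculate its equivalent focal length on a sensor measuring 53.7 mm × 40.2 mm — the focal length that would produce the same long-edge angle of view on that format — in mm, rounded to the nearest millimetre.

Equal angle of view means equal width/f ratio, so f₂ = f₁ · (width₂/width₁) = 477 × 53.7/23.5.
f₂ = 477 × 2.28511 ≈ 1089.996 mm.

1090 mm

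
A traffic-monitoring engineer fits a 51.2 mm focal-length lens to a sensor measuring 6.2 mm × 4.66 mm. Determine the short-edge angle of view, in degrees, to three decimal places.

Angle of view α = 2·arctan(h/2f) with h = 4.66 mm and f = 51.2 mm.
h/2f = 0.04551; arctan(0.04551) ≈ 2.6056°, so α ≈ 5.2112°.

5.211°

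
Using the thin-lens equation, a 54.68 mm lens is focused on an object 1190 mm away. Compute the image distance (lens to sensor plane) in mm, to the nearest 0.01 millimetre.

1/dᵢ = 1/f − 1/dₒ = 1/54.68 − 1/1190 = 0.0174479 mm⁻¹.
dᵢ = 1/0.0174479 ≈ 57.3135 mm.

57.31 mm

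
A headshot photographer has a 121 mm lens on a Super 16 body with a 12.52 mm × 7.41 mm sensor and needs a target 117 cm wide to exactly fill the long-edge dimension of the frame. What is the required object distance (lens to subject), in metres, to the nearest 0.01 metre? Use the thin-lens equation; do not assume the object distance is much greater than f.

11.43 m

W: 117 cm = 1170 mm.
Magnification m = w/W = dᵢ/dₒ; combined with 1/f = 1/dₒ + 1/dᵢ this gives dₒ = f·(1 + W/w).
dₒ = 121 mm × (1 + 1170/12.52) = 121 × 94.4505 ≈ 11428.508 mm = 11.4285 m.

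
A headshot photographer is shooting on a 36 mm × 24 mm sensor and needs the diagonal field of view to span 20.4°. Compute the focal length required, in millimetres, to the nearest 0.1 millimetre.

120.2 mm

Sensor diagonal = √(36² + 24²) = √1872.0000 ≈ 43.2666 mm.
From α = 2·arctan(d/2f) we get f = d / (2·tan(α/2)).
With d = 43.2666 mm and α/2 = 10.2°, tan(α/2) ≈ 0.17993, so f ≈ 43.2666 / 0.35986 ≈ 120.2329 mm.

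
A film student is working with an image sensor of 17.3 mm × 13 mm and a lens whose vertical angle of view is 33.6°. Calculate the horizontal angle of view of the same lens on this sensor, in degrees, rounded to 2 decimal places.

43.78°

From the vertical AOV: f = 13 / (2·tan(16.8°)) = 13 / 0.60384 ≈ 21.5290 mm.
Horizontal AOV = 2·arctan(17.3 / (2 × 21.5290)) = 2·arctan(0.40178) ≈ 43.7788°.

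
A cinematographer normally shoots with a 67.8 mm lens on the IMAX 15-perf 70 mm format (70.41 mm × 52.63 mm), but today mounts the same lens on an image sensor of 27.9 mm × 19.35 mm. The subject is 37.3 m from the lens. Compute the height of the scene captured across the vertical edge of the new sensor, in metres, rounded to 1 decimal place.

The focal length stays 67.8 mm; the relevant sensor dimension is now h = 19.35 mm. Object distance dₒ = 37.3 m = 37300 mm.
Thin-lens field height W = h·(dₒ − f)/f = 19.35 × (37300 − 67.8)/67.8 ≈ 10626.004 mm = 10.626 m.

10.6 m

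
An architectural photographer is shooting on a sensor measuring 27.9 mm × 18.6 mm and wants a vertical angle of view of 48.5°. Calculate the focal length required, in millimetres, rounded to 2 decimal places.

20.65 mm

From α = 2·arctan(h/2f) we get f = h / (2·tan(α/2)).
With h = 18.6 mm and α/2 = 24.25°, tan(α/2) ≈ 0.45047, so f ≈ 18.6 / 0.90093 ≈ 20.6452 mm.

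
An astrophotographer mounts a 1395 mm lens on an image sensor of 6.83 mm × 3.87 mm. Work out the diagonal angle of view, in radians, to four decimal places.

Sensor diagonal = √(6.83² + 3.87²) = √61.6258 ≈ 7.8502 mm.
Angle of view α = 2·arctan(d/2f) with d = 7.8502 mm and f = 1395 mm.
d/2f = 0.00281; arctan(0.00281) ≈ 0.0028 rad, so α ≈ 0.0056 rad.

0.0056 rad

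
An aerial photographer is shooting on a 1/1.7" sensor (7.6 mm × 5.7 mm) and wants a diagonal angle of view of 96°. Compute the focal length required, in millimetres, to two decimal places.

4.28 mm

Sensor diagonal = √(7.6² + 5.7²) = √90.2500 ≈ 9.5000 mm.
From α = 2·arctan(d/2f) we get f = d / (2·tan(α/2)).
With d = 9.5000 mm and α/2 = 48°, tan(α/2) ≈ 1.11061, so f ≈ 9.5000 / 2.22123 ≈ 4.2769 mm.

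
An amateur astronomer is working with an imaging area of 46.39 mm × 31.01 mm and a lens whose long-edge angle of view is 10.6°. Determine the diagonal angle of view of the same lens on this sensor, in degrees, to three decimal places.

From the long-edge AOV: f = 46.39 / (2·tan(5.3°)) = 46.39 / 0.18553 ≈ 250.0345 mm.
Sensor diagonal = √(46.39² + 31.01²) = √3113.6522 ≈ 55.8001 mm.
Diagonal AOV = 2·arctan(55.8001 / (2 × 250.0345)) = 2·arctan(0.11158) ≈ 12.7340°.

12.734°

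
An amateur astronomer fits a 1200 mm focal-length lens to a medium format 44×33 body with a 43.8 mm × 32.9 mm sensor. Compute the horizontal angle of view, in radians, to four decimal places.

Angle of view α = 2·arctan(w/2f) with w = 43.8 mm and f = 1200 mm.
w/2f = 0.01825; arctan(0.01825) ≈ 0.0182 rad, so α ≈ 0.0365 rad.

0.0365 rad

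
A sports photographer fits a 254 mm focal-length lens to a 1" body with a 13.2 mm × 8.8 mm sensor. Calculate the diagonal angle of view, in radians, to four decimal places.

Sensor diagonal = √(13.2² + 8.8²) = √251.6800 ≈ 15.8644 mm.
Angle of view α = 2·arctan(d/2f) with d = 15.8644 mm and f = 254 mm.
d/2f = 0.03123; arctan(0.03123) ≈ 0.0312 rad, so α ≈ 0.0624 rad.

0.0624 rad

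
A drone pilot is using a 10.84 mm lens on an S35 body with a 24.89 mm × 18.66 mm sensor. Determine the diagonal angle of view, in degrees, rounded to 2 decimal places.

Sensor diagonal = √(24.89² + 18.66²) = √967.7077 ≈ 31.1080 mm.
Angle of view α = 2·arctan(d/2f) with d = 31.1080 mm and f = 10.84 mm.
d/2f = 1.43487; arctan(1.43487) ≈ 55.1263°, so α ≈ 110.2527°.

110.25°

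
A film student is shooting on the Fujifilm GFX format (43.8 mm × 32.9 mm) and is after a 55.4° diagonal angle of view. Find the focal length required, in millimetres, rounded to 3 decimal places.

Sensor diagonal = √(43.8² + 32.9²) = √3000.8500 ≈ 54.7800 mm.
From α = 2·arctan(d/2f) we get f = d / (2·tan(α/2)).
With d = 54.7800 mm and α/2 = 27.7°, tan(α/2) ≈ 0.52501, so f ≈ 54.7800 / 1.05002 ≈ 52.1703 mm.

52.170 mm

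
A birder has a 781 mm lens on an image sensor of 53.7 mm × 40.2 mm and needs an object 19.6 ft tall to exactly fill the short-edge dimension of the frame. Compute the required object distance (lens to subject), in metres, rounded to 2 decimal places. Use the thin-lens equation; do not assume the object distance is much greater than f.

116.84 m

W: 19.6 ft × 304.8 mm/ft = 5974.08 mm.
Magnification m = h/W = dᵢ/dₒ; combined with 1/f = 1/dₒ + 1/dᵢ this gives dₒ = f·(1 + W/h).
dₒ = 781 mm × (1 + 5974.08/40.2) = 781 × 149.6090 ≈ 116844.590 mm = 116.845 m.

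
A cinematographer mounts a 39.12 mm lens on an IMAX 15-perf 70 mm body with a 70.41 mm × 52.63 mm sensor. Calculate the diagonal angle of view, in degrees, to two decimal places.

Sensor diagonal = √(70.41² + 52.63²) = √7727.4850 ≈ 87.9061 mm.
Angle of view α = 2·arctan(d/2f) with d = 87.9061 mm and f = 39.12 mm.
d/2f = 1.12354; arctan(1.12354) ≈ 48.3296°, so α ≈ 96.6592°.

96.66°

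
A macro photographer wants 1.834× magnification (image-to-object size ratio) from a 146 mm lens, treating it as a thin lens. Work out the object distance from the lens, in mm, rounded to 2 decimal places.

225.61 mm

With m = dᵢ/dₒ and 1/f = 1/dₒ + 1/dᵢ, substituting dᵢ = m·dₒ gives 1/f = (1 + 1/m)/dₒ, hence dₒ = f·(1 + 1/m).
dₒ = 146 × (1 + 1/1.834) = 146 × 1.54526 ≈ 225.607 mm.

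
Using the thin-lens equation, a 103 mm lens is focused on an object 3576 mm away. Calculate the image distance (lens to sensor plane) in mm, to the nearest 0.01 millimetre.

106.05 mm

1/dᵢ = 1/f − 1/dₒ = 1/103 − 1/3576 = 0.0094291 mm⁻¹.
dᵢ = 1/0.0094291 ≈ 106.0547 mm.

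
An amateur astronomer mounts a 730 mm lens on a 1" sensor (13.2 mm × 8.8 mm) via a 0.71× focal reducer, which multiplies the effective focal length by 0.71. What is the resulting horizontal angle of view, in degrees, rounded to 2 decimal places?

1.46°

Effective focal length f = 730 × 0.71 = 518.3 mm.
α = 2·arctan(13.2 / (2 × 518.3)) = 2·arctan(0.01273) ≈ 1.4591°.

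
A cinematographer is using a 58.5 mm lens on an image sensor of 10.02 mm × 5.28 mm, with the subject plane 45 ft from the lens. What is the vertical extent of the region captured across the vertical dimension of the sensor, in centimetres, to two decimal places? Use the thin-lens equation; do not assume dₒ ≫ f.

dₒ: 45 ft × 304.8 mm/ft = 13716.00 mm.
Similar triangles through the lens centre give W/dₒ = h/dᵢ; with 1/f = 1/dₒ + 1/dᵢ this gives W = h·(dₒ − f)/f.
W = 5.28 mm × (13716 − 58.5) / 58.5 = 5.28 × 233.4615 ≈ 1232.677 mm = 123.268 cm.

123.27 cm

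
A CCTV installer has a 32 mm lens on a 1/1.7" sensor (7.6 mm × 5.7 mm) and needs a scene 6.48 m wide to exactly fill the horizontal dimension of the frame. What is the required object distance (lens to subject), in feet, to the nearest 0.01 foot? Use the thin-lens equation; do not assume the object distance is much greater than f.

89.62 ft

W: 6.48 m = 6480 mm.
Magnification m = w/W = dᵢ/dₒ; combined with 1/f = 1/dₒ + 1/dᵢ this gives dₒ = f·(1 + W/w).
dₒ = 32 mm × (1 + 6480/7.6) = 32 × 853.6316 ≈ 27316.211 mm = 27316.211/304.8 ft = 89.6201 ft.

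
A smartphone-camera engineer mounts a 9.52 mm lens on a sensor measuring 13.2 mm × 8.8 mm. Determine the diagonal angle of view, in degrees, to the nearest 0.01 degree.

Sensor diagonal = √(13.2² + 8.8²) = √251.6800 ≈ 15.8644 mm.
Angle of view α = 2·arctan(d/2f) with d = 15.8644 mm and f = 9.52 mm.
d/2f = 0.83322; arctan(0.83322) ≈ 39.8016°, so α ≈ 79.6032°.

79.60°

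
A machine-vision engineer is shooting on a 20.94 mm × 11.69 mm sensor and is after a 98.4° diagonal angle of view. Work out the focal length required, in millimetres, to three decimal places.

Sensor diagonal = √(20.94² + 11.69²) = √575.1397 ≈ 23.9821 mm.
From α = 2·arctan(d/2f) we get f = d / (2·tan(α/2)).
With d = 23.9821 mm and α/2 = 49.2°, tan(α/2) ≈ 1.15851, so f ≈ 23.9821 / 2.31702 ≈ 10.3504 mm.

10.350 mm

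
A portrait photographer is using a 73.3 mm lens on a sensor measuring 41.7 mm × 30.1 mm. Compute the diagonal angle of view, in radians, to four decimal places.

Sensor diagonal = √(41.7² + 30.1²) = √2644.9000 ≈ 51.4286 mm.
Angle of view α = 2·arctan(d/2f) with d = 51.4286 mm and f = 73.3 mm.
d/2f = 0.35081; arctan(0.35081) ≈ 0.3374 rad, so α ≈ 0.6748 rad.

0.6748 rad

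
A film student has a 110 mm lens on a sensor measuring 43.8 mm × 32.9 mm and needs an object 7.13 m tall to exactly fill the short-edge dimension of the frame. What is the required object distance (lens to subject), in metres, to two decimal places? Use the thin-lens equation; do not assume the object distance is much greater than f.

23.95 m

W: 7.13 m = 7130 mm.
Magnification m = h/W = dᵢ/dₒ; combined with 1/f = 1/dₒ + 1/dᵢ this gives dₒ = f·(1 + W/h).
dₒ = 110 mm × (1 + 7130/32.9) = 110 × 217.7173 ≈ 23948.906 mm = 23.9489 m.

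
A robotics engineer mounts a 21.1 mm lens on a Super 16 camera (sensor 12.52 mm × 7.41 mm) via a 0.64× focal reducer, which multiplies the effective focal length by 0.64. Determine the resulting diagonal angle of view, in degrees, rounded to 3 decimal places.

56.620°

Effective focal length f = 21.1 × 0.64 = 13.504 mm.
Sensor diagonal = √(12.52² + 7.41²) = √211.6585 ≈ 14.5485 mm.
α = 2·arctan(14.548 / (2 × 13.504)) = 2·arctan(0.53867) ≈ 56.6203°.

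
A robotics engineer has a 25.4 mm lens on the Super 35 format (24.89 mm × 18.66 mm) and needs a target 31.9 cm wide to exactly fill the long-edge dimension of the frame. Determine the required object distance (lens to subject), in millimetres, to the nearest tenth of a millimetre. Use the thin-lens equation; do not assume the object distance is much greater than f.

W: 31.9 cm = 319 mm.
Magnification m = w/W = dᵢ/dₒ; combined with 1/f = 1/dₒ + 1/dᵢ this gives dₒ = f·(1 + W/w).
dₒ = 25.4 mm × (1 + 319/24.89) = 25.4 × 13.8164 ≈ 350.936 mm.

350.9 mm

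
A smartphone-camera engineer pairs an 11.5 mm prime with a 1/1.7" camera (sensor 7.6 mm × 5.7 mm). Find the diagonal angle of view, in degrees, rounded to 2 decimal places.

44.89°

Sensor diagonal = √(7.6² + 5.7²) = √90.2500 ≈ 9.5000 mm.
Angle of view α = 2·arctan(d/2f) with d = 9.5000 mm and f = 11.5 mm.
d/2f = 0.41304; arctan(0.41304) ≈ 22.4428°, so α ≈ 44.8855°.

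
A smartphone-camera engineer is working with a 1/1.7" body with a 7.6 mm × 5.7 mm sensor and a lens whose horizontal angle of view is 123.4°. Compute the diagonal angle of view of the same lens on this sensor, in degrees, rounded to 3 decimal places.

133.392°

From the horizontal AOV: f = 7.6 / (2·tan(61.7°)) = 7.6 / 3.71440 ≈ 2.0461 mm.
Sensor diagonal = √(7.6² + 5.7²) = √90.2500 ≈ 9.5000 mm.
Diagonal AOV = 2·arctan(9.5000 / (2 × 2.0461)) = 2·arctan(2.32150) ≈ 133.3915°.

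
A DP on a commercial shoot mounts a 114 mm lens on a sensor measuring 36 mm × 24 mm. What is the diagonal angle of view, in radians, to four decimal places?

Sensor diagonal = √(36² + 24²) = √1872.0000 ≈ 43.2666 mm.
Angle of view α = 2·arctan(d/2f) with d = 43.2666 mm and f = 114 mm.
d/2f = 0.18977; arctan(0.18977) ≈ 0.1875 rad, so α ≈ 0.3751 rad.

0.3751 rad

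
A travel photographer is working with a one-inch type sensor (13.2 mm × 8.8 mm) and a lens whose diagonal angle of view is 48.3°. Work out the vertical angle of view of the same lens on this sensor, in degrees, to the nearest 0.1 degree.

27.9°

Sensor diagonal = √(13.2² + 8.8²) = √251.6800 ≈ 15.8644 mm.
From the diagonal AOV: f = 15.8644 / (2·tan(24.15°)) = 15.8644 / 0.89674 ≈ 17.6912 mm.
Vertical AOV = 2·arctan(8.8 / (2 × 17.6912)) = 2·arctan(0.24871) ≈ 27.9334°.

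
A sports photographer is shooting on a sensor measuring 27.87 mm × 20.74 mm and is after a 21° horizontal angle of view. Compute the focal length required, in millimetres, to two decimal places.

From α = 2·arctan(w/2f) we get f = w / (2·tan(α/2)).
With w = 27.87 mm and α/2 = 10.5°, tan(α/2) ≈ 0.18534, so f ≈ 27.87 / 0.37068 ≈ 75.1865 mm.

75.19 mm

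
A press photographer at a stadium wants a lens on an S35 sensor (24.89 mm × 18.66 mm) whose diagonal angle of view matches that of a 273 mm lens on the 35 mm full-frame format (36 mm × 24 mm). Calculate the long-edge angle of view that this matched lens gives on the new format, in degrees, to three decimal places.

7.256°

Sensor diagonal = √(36² + 24²) = √1872.0000 ≈ 43.2666 mm.
Sensor diagonal = √(24.89² + 18.66²) = √967.7077 ≈ 31.1080 mm.
Equal diagonal AOV ⇒ f₂ = f₁ · 31.1080/43.2666 = 273 × 0.71898 ≈ 196.2826 mm.
Long-edge AOV on the new format = 2·arctan(24.89 / (2 × 196.2826)) = 2·arctan(0.06340) ≈ 7.2558°.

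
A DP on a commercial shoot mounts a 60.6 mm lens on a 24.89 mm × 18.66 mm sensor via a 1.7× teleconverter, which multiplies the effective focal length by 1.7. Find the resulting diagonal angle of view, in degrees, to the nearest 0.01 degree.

17.17°

Effective focal length f = 60.6 × 1.7 = 103.02 mm.
Sensor diagonal = √(24.89² + 18.66²) = √967.7077 ≈ 31.1080 mm.
α = 2·arctan(31.108 / (2 × 103.02)) = 2·arctan(0.15098) ≈ 17.1714°.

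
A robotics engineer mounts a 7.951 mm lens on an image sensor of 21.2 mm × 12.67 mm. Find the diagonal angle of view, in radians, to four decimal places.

1.9975 rad

Sensor diagonal = √(21.2² + 12.67²) = √609.9689 ≈ 24.6975 mm.
Angle of view α = 2·arctan(d/2f) with d = 24.6975 mm and f = 7.951 mm.
d/2f = 1.55311; arctan(1.55311) ≈ 0.9987 rad, so α ≈ 1.9975 rad.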